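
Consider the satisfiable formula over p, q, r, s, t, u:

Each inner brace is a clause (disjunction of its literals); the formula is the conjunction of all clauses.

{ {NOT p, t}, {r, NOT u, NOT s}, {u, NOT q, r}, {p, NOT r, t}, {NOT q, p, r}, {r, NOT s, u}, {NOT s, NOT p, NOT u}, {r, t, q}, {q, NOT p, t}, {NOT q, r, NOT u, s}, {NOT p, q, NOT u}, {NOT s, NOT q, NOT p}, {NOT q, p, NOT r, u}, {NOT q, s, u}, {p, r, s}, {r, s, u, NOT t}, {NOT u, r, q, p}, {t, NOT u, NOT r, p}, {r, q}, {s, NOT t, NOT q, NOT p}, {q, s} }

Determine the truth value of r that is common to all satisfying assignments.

Suppose r = false.
(q) alone gives q = true.
(u) alone gives u = true.
(NOT s) alone gives s = false.
But (s) is also a unit clause — contradiction.
So every satisfying assignment has r = True.

True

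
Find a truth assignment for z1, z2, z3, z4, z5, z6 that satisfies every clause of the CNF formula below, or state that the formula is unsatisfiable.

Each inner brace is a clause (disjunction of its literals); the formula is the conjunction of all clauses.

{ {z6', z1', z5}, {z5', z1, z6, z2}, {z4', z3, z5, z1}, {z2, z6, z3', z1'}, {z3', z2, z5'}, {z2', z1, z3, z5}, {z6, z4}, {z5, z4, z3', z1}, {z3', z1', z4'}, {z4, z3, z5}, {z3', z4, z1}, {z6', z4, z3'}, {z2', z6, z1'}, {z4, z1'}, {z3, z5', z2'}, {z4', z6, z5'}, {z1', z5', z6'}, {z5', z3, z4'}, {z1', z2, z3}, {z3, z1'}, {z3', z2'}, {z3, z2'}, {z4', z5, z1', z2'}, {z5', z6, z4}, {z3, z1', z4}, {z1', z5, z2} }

Branch on z6: set z6 = 1.
Branch on z1: set z1 = 0.
Branch on z3: set z3 = 1.
The clause (z4) is unit, so z4 = 1.
The clause (z2') is unit, so z2 = 0.
The clause (z5') is unit, so z5 = 0.
Every clause now holds.

z1: 0; z2: 0; z3: 1; z4: 1; z5: 0; z6: 1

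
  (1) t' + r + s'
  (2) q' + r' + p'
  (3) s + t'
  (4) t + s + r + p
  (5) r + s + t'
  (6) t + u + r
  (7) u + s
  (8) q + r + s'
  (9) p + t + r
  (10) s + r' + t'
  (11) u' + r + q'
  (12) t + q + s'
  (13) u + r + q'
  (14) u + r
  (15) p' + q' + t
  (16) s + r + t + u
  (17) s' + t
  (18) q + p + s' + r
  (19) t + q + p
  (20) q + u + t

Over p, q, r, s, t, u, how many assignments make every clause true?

9

There are 2^6 = 64 truth assignments over (p, q, r, s, t, u).
Split on q. With q = 1, the clauses containing q are satisfied and q' drops from the rest; 3 of the 2^5 = 32 assignments to the other variables satisfy what remains.
With q = 0, by the same count on the reduced clause set, 6 assignments work.
(One model: p=F, q=F, r=T, s=T, t=T, u=F.)
Total: 3 + 6 = 9.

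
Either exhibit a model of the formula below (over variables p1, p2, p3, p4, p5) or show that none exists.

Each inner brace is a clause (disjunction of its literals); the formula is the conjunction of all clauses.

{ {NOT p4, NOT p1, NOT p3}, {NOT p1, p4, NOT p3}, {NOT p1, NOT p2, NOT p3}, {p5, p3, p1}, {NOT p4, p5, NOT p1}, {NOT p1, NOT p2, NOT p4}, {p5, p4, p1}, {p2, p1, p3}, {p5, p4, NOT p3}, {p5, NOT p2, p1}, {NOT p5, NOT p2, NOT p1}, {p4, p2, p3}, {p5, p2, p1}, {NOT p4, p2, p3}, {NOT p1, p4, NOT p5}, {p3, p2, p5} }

p1 ↦ false; p2 ↦ true; p3 ↦ true; p4 ↦ false; p5 ↦ true

Case p4 = false:
Case p1 = false:
The clause (p5) is unit, so p5 = true.
Case p2 = true:
Every clause is now satisfied; p3 is unconstrained.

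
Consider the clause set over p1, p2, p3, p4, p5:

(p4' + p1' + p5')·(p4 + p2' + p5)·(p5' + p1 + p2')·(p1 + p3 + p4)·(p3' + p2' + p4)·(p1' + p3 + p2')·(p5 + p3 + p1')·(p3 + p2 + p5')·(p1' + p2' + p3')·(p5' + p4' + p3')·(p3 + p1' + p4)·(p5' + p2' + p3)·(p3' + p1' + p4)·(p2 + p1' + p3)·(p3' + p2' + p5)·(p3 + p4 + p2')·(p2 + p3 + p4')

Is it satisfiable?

Yes, satisfiable

Suppose p4 = 1.
Suppose p1 = 0.
Suppose p5 = 0.
Suppose p3 = 1.
Unit clause (p2') forces p2 = 0.
This assignment satisfies each clause.
A satisfying assignment: p1: 0,  p2: 0,  p3: 1,  p4: 1,  p5: 0.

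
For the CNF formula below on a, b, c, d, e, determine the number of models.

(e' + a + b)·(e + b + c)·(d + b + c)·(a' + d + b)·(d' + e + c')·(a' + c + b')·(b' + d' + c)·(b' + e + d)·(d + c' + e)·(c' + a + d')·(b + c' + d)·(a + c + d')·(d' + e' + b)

There are 2^5 = 32 truth assignments over (a, b, c, d, e).
Split on a. With a = 1, the clauses containing a are satisfied and a' drops from the rest; 2 of the 2^4 = 16 assignments to the other variables satisfy what remains.
With a = 0, by the same count on the reduced clause set, 2 assignments work.
(One model: a=F, b=T, c=F, d=F, e=T.)
Total: 2 + 2 = 4.

4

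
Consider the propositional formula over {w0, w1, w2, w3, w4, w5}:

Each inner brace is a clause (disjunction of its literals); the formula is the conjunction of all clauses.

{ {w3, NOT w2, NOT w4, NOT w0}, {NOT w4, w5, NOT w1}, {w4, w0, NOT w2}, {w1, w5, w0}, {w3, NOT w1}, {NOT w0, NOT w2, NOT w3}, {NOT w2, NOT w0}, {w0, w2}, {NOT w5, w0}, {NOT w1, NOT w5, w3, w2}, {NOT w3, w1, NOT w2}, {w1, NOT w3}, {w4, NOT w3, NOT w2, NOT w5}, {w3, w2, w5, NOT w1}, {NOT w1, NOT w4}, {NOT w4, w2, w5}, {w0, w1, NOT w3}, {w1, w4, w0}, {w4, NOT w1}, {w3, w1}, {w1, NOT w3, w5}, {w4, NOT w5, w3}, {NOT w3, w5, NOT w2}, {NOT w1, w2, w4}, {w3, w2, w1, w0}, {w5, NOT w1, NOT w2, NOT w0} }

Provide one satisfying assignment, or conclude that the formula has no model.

Try w3 = true.
(w1) alone gives w1 = true.
(NOT w4) alone gives w4 = false.
But (w4) is also a unit clause — contradiction.
Undo w3 and try w3 = false.
(NOT w1) alone gives w1 = false.
But (w1) is also a unit clause — contradiction.
Neither w3 = true nor w3 = false works.

UNSATISFIABLE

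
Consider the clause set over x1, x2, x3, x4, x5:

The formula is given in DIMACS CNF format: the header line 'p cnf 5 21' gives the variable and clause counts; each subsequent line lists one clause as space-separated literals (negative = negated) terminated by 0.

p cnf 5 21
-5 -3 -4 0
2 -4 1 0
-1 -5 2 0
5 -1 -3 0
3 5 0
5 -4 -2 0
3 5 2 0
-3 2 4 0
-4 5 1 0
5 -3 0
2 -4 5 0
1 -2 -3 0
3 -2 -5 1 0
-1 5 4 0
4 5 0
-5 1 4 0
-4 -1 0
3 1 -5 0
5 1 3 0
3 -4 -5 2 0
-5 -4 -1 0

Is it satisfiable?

Yes, satisfiable

Case x3 = False:
(x5) alone gives x5 = True.
(x1) alone gives x1 = True.
(x2) alone gives x2 = True.
(¬x4) alone gives x4 = False.
All clauses are satisfied.
A satisfying assignment: x1 ↦ True; x2 ↦ True; x3 ↦ False; x4 ↦ False; x5 ↦ True.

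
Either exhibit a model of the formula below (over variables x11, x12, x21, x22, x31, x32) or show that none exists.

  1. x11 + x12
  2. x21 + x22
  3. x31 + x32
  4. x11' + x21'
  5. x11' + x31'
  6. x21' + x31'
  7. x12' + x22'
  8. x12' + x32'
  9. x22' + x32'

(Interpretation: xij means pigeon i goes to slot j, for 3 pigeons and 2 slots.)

Try x11 = 1.
Unit clause (x21') forces x21 = 0.
Unit clause (x22) forces x22 = 1.
Unit clause (x31') forces x31 = 0.
Unit clause (x32) forces x32 = 1.
But (x32') is also a unit clause — contradiction.
Undo x11 and try x11 = 0.
Unit clause (x12) forces x12 = 1.
Unit clause (x22') forces x22 = 0.
Unit clause (x21) forces x21 = 1.
Unit clause (x31') forces x31 = 0.
Unit clause (x32) forces x32 = 1.
But (x32') is also a unit clause — contradiction.
Either choice for x11 ends in contradiction.

UNSATISFIABLE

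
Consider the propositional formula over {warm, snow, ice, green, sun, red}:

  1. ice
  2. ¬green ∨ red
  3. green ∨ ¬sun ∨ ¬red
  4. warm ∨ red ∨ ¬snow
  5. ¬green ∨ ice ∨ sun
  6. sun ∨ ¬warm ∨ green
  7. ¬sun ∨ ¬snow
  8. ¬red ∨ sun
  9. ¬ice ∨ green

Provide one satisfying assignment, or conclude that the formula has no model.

The clause (ice) is unit, so ice = True.
The clause (green) is unit, so green = True.
The clause (red) is unit, so red = True.
The clause (sun) is unit, so sun = True.
The clause (¬snow) is unit, so snow = False.
All clauses hold; warm can take either value.

warm: False; snow: False; ice: True; green: True; sun: True; red: True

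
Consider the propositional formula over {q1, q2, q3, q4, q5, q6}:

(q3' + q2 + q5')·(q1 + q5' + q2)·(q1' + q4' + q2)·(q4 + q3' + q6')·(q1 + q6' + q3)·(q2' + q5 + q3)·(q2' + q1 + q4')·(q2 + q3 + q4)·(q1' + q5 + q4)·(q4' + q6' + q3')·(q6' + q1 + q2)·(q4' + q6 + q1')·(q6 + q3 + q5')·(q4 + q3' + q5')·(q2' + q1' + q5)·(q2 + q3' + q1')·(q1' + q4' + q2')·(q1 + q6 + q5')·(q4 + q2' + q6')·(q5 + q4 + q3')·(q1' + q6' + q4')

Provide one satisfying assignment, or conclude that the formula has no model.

q1: 0; q2: 0; q3: 1; q4: 1; q5: 0; q6: 0

Branch on q3: set q3 = 1.
Branch on q2: set q2 = 0.
From the singleton clause (q5'), q5 = 0.
From the singleton clause (q1'), q1 = 0.
From the singleton clause (q6'), q6 = 0.
From the singleton clause (q4), q4 = 1.
Every clause now holds.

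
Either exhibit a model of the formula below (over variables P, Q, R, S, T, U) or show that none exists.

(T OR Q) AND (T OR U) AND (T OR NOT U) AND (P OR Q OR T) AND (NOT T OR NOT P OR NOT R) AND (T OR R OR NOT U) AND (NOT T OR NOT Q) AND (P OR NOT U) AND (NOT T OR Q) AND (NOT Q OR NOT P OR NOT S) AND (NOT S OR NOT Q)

UNSATISFIABLE

Suppose T = true.
(NOT Q) alone gives Q = false.
That conflicts with the unit clause (Q).
Backtrack on T: now try T = false.
(Q) alone gives Q = true.
(U) alone gives U = true.
That conflicts with the unit clause (NOT U).
Both values of T lead to a conflict.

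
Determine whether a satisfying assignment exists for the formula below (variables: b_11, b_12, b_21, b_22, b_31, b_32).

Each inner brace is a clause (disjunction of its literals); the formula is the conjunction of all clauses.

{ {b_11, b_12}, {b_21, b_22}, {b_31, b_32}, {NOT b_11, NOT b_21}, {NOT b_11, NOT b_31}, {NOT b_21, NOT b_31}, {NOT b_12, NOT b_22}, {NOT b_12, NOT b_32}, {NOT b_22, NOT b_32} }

Try b_11 = true.
The clause (NOT b_21) is unit, so b_21 = false.
The clause (b_22) is unit, so b_22 = true.
The clause (NOT b_31) is unit, so b_31 = false.
The clause (b_32) is unit, so b_32 = true.
But (NOT b_32) is also a unit clause — contradiction.
So b_11 must be the other value — set b_11 = false.
The clause (b_12) is unit, so b_12 = true.
The clause (NOT b_22) is unit, so b_22 = false.
The clause (b_21) is unit, so b_21 = true.
The clause (NOT b_31) is unit, so b_31 = false.
The clause (b_32) is unit, so b_32 = true.
But (NOT b_32) is also a unit clause — contradiction.
Both values of b_11 lead to a conflict.
No assignment satisfies every clause.

Unsatisfiable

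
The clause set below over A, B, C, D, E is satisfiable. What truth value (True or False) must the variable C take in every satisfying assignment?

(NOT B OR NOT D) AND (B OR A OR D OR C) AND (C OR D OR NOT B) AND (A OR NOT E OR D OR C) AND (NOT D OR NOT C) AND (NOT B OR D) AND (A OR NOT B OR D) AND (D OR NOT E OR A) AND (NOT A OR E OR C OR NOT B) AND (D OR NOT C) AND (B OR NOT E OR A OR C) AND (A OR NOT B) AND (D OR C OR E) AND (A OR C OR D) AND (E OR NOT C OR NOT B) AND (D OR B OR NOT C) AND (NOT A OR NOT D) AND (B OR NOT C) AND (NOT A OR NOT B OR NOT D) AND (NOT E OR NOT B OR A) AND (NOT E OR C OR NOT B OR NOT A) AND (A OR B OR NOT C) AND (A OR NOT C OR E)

Suppose C = true.
(NOT D) alone gives D = false.
But (D) is also a unit clause — contradiction.
So every satisfying assignment has C = False.

False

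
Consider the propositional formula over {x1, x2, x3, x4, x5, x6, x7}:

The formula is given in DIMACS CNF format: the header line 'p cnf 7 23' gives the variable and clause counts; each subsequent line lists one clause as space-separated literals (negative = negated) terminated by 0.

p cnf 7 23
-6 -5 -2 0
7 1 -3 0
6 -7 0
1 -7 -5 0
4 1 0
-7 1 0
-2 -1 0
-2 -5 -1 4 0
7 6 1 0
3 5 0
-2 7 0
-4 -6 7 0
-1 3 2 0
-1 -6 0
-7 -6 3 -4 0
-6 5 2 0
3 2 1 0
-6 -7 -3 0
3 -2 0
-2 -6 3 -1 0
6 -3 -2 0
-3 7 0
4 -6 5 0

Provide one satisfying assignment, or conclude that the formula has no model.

Case x6 = True:
(¬x1) alone gives x1 = False.
(x4) alone gives x4 = True.
(¬x7) alone gives x7 = False.
That conflicts with the unit clause (x7).
Backtrack on x6: now try x6 = False.
(¬x7) alone gives x7 = False.
(x1) alone gives x1 = True.
(¬x2) alone gives x2 = False.
(x3) alone gives x3 = True.
That conflicts with the unit clause (¬x3).
Both values of x6 lead to a conflict.

UNSATISFIABLE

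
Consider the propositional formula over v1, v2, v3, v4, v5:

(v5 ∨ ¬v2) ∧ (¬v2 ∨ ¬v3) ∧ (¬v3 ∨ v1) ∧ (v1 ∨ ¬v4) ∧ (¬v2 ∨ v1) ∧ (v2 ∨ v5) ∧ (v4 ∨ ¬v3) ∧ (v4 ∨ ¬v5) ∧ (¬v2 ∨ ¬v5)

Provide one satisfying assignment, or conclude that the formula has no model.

Suppose v5 = True.
From the singleton clause (v4), v4 = True.
From the singleton clause (v1), v1 = True.
From the singleton clause (¬v2), v2 = False.
No clause remains; v3 is free.

v1: True, v2: False, v3: True, v4: True, v5: True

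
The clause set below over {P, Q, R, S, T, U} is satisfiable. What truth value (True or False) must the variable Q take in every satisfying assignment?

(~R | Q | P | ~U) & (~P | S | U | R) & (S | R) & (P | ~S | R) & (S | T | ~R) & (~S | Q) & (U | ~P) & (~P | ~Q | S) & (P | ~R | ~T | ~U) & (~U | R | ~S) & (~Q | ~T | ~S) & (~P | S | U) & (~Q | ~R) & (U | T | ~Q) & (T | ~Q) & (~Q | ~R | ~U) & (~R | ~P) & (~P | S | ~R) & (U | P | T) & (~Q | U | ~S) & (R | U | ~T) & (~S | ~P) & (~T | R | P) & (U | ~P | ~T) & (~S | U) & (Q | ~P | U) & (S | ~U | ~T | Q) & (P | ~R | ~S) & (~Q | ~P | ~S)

Suppose Q = 1.
The clause (~R) is unit, so R = 0.
The clause (S) is unit, so S = 1.
The clause (P) is unit, so P = 1.
That conflicts with the unit clause (~P).
So every satisfying assignment has Q = False.

False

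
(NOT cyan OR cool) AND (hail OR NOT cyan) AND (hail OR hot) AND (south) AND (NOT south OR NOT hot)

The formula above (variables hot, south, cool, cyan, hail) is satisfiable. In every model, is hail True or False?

Suppose hail = false.
The clause (NOT cyan) is unit, so cyan = false.
The clause (hot) is unit, so hot = true.
The clause (south) is unit, so south = true.
That conflicts with the unit clause (NOT south).
So every satisfying assignment has hail = True.

True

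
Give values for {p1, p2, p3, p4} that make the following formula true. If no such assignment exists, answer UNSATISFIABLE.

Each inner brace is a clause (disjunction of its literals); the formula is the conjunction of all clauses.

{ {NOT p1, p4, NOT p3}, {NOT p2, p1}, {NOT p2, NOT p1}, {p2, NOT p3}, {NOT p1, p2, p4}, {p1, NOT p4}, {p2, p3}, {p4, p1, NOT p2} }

Try p2 = false.
From the singleton clause (NOT p3), p3 = false.
But (p3) is also a unit clause — contradiction.
That branch fails; take p2 = true instead.
From the singleton clause (p1), p1 = true.
But (NOT p1) is also a unit clause — contradiction.
Neither p2 = true nor p2 = false works.

UNSATISFIABLE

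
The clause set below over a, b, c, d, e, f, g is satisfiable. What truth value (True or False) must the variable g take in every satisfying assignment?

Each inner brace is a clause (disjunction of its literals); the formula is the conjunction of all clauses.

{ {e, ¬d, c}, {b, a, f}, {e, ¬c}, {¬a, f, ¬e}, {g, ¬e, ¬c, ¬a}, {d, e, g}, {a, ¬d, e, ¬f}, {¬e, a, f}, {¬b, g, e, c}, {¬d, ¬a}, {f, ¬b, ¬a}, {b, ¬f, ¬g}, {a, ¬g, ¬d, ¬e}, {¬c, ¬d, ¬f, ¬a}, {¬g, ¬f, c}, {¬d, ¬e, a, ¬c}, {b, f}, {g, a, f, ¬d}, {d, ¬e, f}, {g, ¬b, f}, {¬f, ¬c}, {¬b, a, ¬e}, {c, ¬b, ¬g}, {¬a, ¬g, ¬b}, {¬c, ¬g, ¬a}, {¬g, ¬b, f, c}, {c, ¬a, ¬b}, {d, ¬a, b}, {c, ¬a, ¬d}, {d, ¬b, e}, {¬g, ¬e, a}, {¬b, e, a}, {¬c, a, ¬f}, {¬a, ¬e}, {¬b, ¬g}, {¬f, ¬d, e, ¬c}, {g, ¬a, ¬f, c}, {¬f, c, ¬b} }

Suppose g = True.
(¬b) alone gives b = False.
(¬f) alone gives f = False.
That conflicts with the unit clause (f).
So every satisfying assignment has g = False.

False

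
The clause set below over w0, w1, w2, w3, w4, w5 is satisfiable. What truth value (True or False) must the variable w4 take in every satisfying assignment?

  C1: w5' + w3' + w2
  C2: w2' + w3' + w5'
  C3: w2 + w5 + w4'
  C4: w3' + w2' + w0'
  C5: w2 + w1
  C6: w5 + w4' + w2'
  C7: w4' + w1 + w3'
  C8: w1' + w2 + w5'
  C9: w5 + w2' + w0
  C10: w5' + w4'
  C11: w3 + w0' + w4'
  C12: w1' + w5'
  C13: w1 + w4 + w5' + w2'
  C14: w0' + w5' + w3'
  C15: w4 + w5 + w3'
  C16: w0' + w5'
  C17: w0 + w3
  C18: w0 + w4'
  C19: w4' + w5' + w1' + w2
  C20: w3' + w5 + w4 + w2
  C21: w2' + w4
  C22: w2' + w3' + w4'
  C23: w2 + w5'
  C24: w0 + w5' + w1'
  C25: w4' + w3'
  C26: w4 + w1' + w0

Suppose w4 = 1.
The clause (w5') is unit, so w5 = 0.
The clause (w2) is unit, so w2 = 1.
That conflicts with the unit clause (w2').
So every satisfying assignment has w4 = False.

False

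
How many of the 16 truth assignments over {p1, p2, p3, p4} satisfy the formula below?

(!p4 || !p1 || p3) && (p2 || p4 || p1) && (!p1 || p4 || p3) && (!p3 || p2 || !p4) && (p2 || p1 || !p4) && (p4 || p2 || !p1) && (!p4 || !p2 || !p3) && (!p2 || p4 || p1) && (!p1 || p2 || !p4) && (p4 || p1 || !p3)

There are 2^4 = 16 truth assignments over (p1, p2, p3, p4).
Check each against the 10 clauses (columns in the order p1, p2, p3, p4):
  F F F F  ✗ fails (p2 || p4 || p1)
  F F F T  ✗ fails (p2 || p1 || !p4)
  F F T F  ✗ fails (p2 || p4 || p1)
  F F T T  ✗ fails (!p3 || p2 || !p4)
  F T F F  ✗ fails (!p2 || p4 || p1)
  F T F T  ✓ satisfies all
  F T T F  ✗ fails (!p2 || p4 || p1)
  F T T T  ✗ fails (!p4 || !p2 || !p3)
  T F F F  ✗ fails (!p1 || p4 || p3)
  T F F T  ✗ fails (!p4 || !p1 || p3)
  T F T F  ✗ fails (p4 || p2 || !p1)
  T F T T  ✗ fails (!p3 || p2 || !p4)
  T T F F  ✗ fails (!p1 || p4 || p3)
  T T F T  ✗ fails (!p4 || !p1 || p3)
  T T T F  ✓ satisfies all
  T T T T  ✗ fails (!p4 || !p2 || !p3)
2 of the 16 rows are models.

2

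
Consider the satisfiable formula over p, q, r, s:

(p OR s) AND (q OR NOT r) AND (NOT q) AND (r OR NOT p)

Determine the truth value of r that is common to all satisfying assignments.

Suppose r = true.
(q) alone gives q = true.
Now (NOT q) is unsatisfied and unit — conflict.
So every satisfying assignment has r = False.

False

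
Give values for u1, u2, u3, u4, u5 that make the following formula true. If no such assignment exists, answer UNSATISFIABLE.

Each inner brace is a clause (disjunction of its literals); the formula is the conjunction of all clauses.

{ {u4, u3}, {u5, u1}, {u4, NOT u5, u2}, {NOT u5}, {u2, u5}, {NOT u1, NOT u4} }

u1: true,  u2: true,  u3: true,  u4: false,  u5: false

(NOT u5) alone gives u5 = false.
(u1) alone gives u1 = true.
(u2) alone gives u2 = true.
(NOT u4) alone gives u4 = false.
(u3) alone gives u3 = true.
This assignment satisfies each clause.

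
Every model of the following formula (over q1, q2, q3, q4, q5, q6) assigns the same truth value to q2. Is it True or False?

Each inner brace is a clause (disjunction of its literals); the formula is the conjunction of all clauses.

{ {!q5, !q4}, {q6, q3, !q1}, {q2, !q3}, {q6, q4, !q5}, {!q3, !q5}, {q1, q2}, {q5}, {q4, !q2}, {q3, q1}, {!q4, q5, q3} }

Suppose q2 = true.
From the singleton clause (q5), q5 = true.
From the singleton clause (!q4), q4 = false.
But (q4) is also a unit clause — contradiction.
So every satisfying assignment has q2 = False.

False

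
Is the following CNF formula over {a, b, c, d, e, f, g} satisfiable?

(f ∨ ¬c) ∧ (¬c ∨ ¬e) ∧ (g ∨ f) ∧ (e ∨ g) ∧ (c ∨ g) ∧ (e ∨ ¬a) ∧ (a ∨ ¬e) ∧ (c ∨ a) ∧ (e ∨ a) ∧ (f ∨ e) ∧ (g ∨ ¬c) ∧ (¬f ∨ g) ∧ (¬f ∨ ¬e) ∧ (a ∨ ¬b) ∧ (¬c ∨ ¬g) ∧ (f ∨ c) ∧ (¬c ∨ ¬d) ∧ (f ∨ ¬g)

No

Try f = True.
(g) alone gives g = True.
(¬e) alone gives e = False.
(¬a) alone gives a = False.
That conflicts with the unit clause (a).
That branch fails; take f = False instead.
(¬c) alone gives c = False.
That conflicts with the unit clause (c).
Both values of f lead to a conflict.
No assignment satisfies every clause.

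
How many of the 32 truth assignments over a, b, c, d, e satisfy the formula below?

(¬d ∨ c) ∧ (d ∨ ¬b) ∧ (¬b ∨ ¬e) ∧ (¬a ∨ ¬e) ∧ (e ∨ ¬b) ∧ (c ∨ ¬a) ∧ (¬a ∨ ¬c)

There are 2^5 = 32 truth assignments over (a, b, c, d, e).
Split on e. With e = True, the clauses containing e are satisfied and ¬e drops from the rest; 3 of the 2^4 = 16 assignments to the other variables satisfy what remains.
With e = False, by the same count on the reduced clause set, 3 assignments work.
(One model: a=F, b=F, c=F, d=F, e=F.)
Total: 3 + 3 = 6.

6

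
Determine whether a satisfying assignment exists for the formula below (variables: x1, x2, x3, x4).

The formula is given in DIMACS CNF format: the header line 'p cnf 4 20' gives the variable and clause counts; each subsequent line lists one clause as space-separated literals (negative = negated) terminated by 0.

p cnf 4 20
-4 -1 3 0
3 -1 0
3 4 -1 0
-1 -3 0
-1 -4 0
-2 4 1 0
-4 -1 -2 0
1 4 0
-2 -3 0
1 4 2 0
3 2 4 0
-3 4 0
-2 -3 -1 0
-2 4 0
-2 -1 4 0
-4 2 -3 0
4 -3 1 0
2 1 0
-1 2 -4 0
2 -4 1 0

Yes, satisfiable

Try x3 = False.
(¬x1) alone gives x1 = False.
(x4) alone gives x4 = True.
(x2) alone gives x2 = True.
Every clause now holds.
A satisfying assignment: x1 ↦ False, x2 ↦ True, x3 ↦ False, x4 ↦ True.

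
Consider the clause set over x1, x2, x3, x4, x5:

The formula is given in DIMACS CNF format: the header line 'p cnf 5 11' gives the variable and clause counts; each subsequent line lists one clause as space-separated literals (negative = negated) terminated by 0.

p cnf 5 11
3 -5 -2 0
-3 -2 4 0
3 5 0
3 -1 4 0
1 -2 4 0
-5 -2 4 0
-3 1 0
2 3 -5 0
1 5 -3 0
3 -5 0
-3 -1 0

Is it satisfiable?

No

Suppose x3 = True.
The clause (x1) is unit, so x1 = True.
That conflicts with the unit clause (¬x1).
That branch fails; take x3 = False instead.
The clause (x5) is unit, so x5 = True.
That conflicts with the unit clause (¬x5).
Either choice for x3 ends in contradiction.
No assignment satisfies every clause.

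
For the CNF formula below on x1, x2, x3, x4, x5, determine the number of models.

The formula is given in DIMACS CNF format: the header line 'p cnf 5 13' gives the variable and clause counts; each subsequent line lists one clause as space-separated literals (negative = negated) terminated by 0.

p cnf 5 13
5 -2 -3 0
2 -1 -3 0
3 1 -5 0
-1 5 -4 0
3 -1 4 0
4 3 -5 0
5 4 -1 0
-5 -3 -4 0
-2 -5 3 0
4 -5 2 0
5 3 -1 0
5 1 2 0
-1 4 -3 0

There are 2^5 = 32 truth assignments over (x1, x2, x3, x4, x5).
Split on x5. With x5 = True, the clauses containing x5 are satisfied and ¬x5 drops from the rest; 2 of the 2^4 = 16 assignments to the other variables satisfy what remains.
With x5 = False, by the same count on the reduced clause set, 2 assignments work.
(One model: x1=F, x2=T, x3=F, x4=F, x5=F.)
Total: 2 + 2 = 4.

4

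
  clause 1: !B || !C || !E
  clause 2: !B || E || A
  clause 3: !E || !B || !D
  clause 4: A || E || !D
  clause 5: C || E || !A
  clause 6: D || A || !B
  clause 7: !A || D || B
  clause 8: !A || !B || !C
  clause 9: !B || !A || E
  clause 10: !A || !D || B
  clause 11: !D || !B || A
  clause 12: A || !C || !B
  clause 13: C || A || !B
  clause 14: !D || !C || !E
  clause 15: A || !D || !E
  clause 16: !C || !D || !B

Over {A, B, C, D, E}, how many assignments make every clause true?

There are 2^5 = 32 truth assignments over (A, B, C, D, E).
Split on D. With D = true, the clauses containing D are satisfied and !D drops from the rest; 0 of the 2^4 = 16 assignments to the other variables satisfy what remains.
With D = false, by the same count on the reduced clause set, 5 assignments work.
(One model: A=F, B=F, C=F, D=F, E=F.)
Total: 0 + 5 = 5.

5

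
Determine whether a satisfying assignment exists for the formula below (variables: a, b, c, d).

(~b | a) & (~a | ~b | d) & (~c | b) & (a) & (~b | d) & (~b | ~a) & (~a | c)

No

(a) alone gives a = 1.
(~b) alone gives b = 0.
(~c) alone gives c = 0.
Now (c) is unsatisfied and unit — conflict.
No assignment satisfies every clause.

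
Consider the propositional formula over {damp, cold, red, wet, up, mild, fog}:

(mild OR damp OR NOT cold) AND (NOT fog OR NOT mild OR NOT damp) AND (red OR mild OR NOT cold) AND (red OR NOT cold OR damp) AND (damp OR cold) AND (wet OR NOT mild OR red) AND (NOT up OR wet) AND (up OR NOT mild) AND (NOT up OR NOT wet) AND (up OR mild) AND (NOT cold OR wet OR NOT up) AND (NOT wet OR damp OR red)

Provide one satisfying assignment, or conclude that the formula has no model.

UNSATISFIABLE

Try damp = true.
Try fog = false.
Try up = false.
The clause (NOT mild) is unit, so mild = false.
Now (mild) is unsatisfied and unit — conflict.
Backtrack on up: now try up = true.
The clause (wet) is unit, so wet = true.
Now (NOT wet) is unsatisfied and unit — conflict.
Neither up = true nor up = false works.
Backtrack on fog: now try fog = true.
The clause (NOT mild) is unit, so mild = false.
The clause (up) is unit, so up = true.
The clause (wet) is unit, so wet = true.
Now (NOT wet) is unsatisfied and unit — conflict.
Neither fog = true nor fog = false works.
Backtrack on damp: now try damp = false.
The clause (cold) is unit, so cold = true.
The clause (mild) is unit, so mild = true.
The clause (red) is unit, so red = true.
The clause (up) is unit, so up = true.
The clause (wet) is unit, so wet = true.
Now (NOT wet) is unsatisfied and unit — conflict.
Neither damp = true nor damp = false works.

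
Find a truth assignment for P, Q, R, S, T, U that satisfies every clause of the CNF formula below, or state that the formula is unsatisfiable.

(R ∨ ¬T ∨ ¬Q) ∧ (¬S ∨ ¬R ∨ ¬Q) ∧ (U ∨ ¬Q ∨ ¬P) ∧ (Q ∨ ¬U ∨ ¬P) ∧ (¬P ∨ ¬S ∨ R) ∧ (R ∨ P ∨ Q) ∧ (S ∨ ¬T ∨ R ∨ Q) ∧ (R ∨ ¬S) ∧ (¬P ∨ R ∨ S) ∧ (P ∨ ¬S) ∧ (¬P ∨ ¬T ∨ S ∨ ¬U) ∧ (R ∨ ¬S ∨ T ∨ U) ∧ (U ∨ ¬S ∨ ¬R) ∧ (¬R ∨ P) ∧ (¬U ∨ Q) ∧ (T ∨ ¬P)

Branch on R: set R = False.
The clause (¬S) is unit, so S = False.
The clause (¬P) is unit, so P = False.
The clause (Q) is unit, so Q = True.
The clause (¬T) is unit, so T = False.
Every clause is now satisfied; U is unconstrained.

P: False,  Q: True,  R: False,  S: False,  T: False,  U: False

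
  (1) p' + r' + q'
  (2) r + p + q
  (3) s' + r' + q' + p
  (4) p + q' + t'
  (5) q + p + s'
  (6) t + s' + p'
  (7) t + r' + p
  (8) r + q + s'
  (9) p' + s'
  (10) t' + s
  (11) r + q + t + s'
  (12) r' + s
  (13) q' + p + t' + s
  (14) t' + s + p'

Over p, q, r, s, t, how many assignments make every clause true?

4

There are 2^5 = 32 truth assignments over (p, q, r, s, t).
Split on s. With s = 1, the clauses containing s are satisfied and s' drops from the rest; 1 of the 2^4 = 16 assignments to the other variables satisfy what remains.
With s = 0, by the same count on the reduced clause set, 3 assignments work.
Total: 1 + 3 = 4.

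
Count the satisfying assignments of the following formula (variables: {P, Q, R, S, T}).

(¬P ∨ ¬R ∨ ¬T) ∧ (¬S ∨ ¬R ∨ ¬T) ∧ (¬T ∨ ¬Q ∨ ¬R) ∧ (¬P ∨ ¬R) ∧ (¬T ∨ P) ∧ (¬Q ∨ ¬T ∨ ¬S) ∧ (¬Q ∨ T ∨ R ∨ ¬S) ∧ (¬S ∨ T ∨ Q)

10

There are 2^5 = 32 truth assignments over (P, Q, R, S, T).
Split on S. With S = True, the clauses containing S are satisfied and ¬S drops from the rest; 2 of the 2^4 = 16 assignments to the other variables satisfy what remains.
With S = False, by the same count on the reduced clause set, 8 assignments work.
(One model: P=F, Q=F, R=F, S=F, T=F.)
Total: 2 + 8 = 10.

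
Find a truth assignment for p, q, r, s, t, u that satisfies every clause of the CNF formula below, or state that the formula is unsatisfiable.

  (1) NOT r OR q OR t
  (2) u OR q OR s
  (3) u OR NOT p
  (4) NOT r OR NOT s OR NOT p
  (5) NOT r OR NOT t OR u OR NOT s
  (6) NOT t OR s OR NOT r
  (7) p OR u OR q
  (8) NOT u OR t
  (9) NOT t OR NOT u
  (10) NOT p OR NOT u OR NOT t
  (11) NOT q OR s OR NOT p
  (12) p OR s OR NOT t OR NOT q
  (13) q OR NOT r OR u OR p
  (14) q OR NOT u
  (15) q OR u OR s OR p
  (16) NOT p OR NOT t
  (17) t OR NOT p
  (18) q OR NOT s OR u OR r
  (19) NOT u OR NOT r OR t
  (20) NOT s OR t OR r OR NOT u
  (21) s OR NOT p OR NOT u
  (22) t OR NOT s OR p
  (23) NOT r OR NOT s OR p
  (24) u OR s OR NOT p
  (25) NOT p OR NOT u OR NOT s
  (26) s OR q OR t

Case u = false:
(NOT p) alone gives p = false.
(q) alone gives q = true.
Case s = true:
(t) alone gives t = true.
(NOT r) alone gives r = false.
This assignment satisfies each clause.

p ↦ false; q ↦ true; r ↦ false; s ↦ true; t ↦ true; u ↦ false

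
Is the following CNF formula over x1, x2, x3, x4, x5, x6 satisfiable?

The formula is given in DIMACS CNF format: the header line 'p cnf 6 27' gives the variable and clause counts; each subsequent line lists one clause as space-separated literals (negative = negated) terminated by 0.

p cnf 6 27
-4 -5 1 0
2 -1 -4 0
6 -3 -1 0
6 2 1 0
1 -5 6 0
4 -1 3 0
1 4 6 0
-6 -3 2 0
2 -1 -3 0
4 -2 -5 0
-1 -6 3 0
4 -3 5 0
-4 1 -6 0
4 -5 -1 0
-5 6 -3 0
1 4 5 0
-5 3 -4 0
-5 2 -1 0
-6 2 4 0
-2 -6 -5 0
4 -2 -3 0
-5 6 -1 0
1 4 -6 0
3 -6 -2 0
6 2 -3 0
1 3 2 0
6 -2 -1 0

Yes

Try x4 = True.
Try x5 = False.
Try x2 = True.
Try x1 = False.
(¬x6) alone gives x6 = False.
All clauses hold; x3 can take either value.
A satisfying assignment: x1=False, x2=True, x3=True, x4=True, x5=False, x6=False.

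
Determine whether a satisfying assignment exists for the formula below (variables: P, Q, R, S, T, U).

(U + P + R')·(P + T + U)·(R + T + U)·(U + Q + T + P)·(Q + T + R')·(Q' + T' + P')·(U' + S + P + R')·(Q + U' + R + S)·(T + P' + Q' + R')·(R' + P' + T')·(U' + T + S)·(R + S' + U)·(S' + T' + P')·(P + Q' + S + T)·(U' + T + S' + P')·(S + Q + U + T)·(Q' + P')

Yes, satisfiable

Branch on Q: set Q = 0.
Branch on T: set T = 1.
Branch on R: set R = 0.
Branch on U: set U = 1.
(S) alone gives S = 1.
(P') alone gives P = 0.
Every clause now holds.
A satisfying assignment: P ↦ 0, Q ↦ 0, R ↦ 0, S ↦ 1, T ↦ 1, U ↦ 1.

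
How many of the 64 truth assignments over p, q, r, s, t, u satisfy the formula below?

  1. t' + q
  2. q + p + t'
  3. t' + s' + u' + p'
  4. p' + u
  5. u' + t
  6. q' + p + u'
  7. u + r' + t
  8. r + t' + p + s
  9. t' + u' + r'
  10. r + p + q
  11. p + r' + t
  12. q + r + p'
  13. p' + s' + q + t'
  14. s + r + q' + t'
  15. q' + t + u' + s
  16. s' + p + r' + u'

5

There are 2^6 = 64 truth assignments over (p, q, r, s, t, u).
Split on u. With u = 1, the clauses containing u are satisfied and u' drops from the rest; 0 of the 2^5 = 32 assignments to the other variables satisfy what remains.
With u = 0, by the same count on the reduced clause set, 5 assignments work.
(One model: p=F, q=T, r=F, s=F, t=F, u=F.)
Total: 0 + 5 = 5.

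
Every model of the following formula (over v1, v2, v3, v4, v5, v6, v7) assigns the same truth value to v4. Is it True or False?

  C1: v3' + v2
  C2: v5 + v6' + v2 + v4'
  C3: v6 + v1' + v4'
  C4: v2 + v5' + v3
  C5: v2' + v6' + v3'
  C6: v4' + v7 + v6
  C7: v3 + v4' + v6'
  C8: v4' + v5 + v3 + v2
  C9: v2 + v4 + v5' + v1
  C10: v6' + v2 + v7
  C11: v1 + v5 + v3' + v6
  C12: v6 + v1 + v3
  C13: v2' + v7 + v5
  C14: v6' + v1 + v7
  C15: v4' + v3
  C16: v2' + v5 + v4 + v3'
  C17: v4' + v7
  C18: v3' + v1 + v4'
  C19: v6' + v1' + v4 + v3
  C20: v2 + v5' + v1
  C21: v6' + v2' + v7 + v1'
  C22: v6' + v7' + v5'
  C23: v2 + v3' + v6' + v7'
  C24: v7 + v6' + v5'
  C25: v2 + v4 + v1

False

Suppose v4 = 1.
From the singleton clause (v3), v3 = 1.
From the singleton clause (v2), v2 = 1.
From the singleton clause (v6'), v6 = 0.
From the singleton clause (v1'), v1 = 0.
But (v1) is also a unit clause — contradiction.
So every satisfying assignment has v4 = False.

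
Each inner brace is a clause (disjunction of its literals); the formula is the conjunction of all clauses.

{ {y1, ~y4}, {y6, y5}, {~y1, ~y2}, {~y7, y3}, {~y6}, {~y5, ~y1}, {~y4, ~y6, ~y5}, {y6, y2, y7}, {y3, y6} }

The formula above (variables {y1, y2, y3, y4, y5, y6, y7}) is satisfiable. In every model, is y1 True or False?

False

Suppose y1 = 1.
The clause (~y2) is unit, so y2 = 0.
The clause (~y6) is unit, so y6 = 0.
The clause (y5) is unit, so y5 = 1.
But (~y5) is also a unit clause — contradiction.
So every satisfying assignment has y1 = False.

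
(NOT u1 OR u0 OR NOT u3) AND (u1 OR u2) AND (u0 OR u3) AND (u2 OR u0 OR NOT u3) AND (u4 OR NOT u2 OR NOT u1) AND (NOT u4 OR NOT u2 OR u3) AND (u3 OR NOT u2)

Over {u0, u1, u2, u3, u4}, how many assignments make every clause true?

9

There are 2^5 = 32 truth assignments over (u0, u1, u2, u3, u4).
Split on u2. With u2 = true, the clauses containing u2 are satisfied and NOT u2 drops from the rest; 5 of the 2^4 = 16 assignments to the other variables satisfy what remains.
With u2 = false, by the same count on the reduced clause set, 4 assignments work.
Total: 5 + 4 = 9.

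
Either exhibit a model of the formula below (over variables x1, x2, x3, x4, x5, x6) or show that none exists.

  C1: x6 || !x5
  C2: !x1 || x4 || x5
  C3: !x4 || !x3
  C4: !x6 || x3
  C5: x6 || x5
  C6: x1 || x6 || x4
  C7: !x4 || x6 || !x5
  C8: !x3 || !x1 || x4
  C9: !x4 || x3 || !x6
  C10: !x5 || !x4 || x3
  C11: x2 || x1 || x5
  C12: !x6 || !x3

Try x6 = true.
The clause (x3) is unit, so x3 = true.
That conflicts with the unit clause (!x3).
That branch fails; take x6 = false instead.
The clause (!x5) is unit, so x5 = false.
That conflicts with the unit clause (x5).
Either choice for x6 ends in contradiction.

UNSATISFIABLE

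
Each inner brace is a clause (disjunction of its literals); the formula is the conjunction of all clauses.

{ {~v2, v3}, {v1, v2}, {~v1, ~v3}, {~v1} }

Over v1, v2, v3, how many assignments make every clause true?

1

There are 2^3 = 8 truth assignments over (v1, v2, v3).
Split on v2. With v2 = 1, the clauses containing v2 are satisfied and ~v2 drops from the rest; 1 of the 2^2 = 4 assignments to the other variables satisfy what remains.
With v2 = 0, by the same count on the reduced clause set, 0 assignments work.
Total: 1 + 0 = 1.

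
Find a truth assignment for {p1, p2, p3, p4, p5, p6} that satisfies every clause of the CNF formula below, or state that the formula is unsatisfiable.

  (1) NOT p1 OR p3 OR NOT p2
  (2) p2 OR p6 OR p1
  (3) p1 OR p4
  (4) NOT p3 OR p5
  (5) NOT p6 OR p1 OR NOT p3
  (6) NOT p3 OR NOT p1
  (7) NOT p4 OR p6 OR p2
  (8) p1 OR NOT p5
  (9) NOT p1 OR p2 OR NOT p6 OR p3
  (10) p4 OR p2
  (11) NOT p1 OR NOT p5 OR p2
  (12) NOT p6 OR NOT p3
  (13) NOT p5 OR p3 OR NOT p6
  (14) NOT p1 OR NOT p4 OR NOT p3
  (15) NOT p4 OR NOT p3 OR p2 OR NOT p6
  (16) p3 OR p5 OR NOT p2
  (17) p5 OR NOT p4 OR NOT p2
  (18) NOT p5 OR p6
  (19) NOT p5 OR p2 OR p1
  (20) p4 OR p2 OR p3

p1 ↦ false; p2 ↦ false; p3 ↦ false; p4 ↦ true; p5 ↦ false; p6 ↦ true

Try p1 = false.
The clause (p4) is unit, so p4 = true.
The clause (NOT p5) is unit, so p5 = false.
The clause (NOT p3) is unit, so p3 = false.
The clause (NOT p2) is unit, so p2 = false.
The clause (p6) is unit, so p6 = true.
Every clause now holds.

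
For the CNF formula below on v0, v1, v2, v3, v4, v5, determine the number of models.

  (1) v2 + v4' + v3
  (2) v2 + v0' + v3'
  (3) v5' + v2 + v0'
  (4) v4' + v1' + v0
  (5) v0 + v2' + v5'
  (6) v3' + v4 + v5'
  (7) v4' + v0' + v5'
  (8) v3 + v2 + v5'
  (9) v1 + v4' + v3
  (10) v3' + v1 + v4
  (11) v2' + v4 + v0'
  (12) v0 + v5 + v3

There are 2^6 = 64 truth assignments over (v0, v1, v2, v3, v4, v5).
Split on v4. With v4 = 1, the clauses containing v4 are satisfied and v4' drops from the rest; 6 of the 2^5 = 32 assignments to the other variables satisfy what remains.
With v4 = 0, by the same count on the reduced clause set, 4 assignments work.
(One model: v0=F, v1=F, v2=F, v3=T, v4=T, v5=F.)
Total: 6 + 4 = 10.

10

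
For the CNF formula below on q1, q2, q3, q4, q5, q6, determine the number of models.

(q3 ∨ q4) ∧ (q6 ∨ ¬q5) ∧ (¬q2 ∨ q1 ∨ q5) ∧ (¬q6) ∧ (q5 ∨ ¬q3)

There are 2^6 = 64 truth assignments over (q1, q2, q3, q4, q5, q6).
Split on q5. With q5 = True, the clauses containing q5 are satisfied and ¬q5 drops from the rest; 0 of the 2^5 = 32 assignments to the other variables satisfy what remains.
With q5 = False, by the same count on the reduced clause set, 3 assignments work.
(One model: q1=F, q2=F, q3=F, q4=T, q5=F, q6=F.)
Total: 0 + 3 = 3.

3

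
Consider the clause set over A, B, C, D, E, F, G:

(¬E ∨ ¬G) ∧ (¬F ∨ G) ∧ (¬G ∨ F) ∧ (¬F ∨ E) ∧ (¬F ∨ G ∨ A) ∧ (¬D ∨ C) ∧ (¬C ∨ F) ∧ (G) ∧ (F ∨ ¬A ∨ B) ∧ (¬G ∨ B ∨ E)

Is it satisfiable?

Unit clause (G) forces G = True.
Unit clause (¬E) forces E = False.
Unit clause (F) forces F = True.
But (¬F) is also a unit clause — contradiction.
No assignment satisfies every clause.

No, unsatisfiable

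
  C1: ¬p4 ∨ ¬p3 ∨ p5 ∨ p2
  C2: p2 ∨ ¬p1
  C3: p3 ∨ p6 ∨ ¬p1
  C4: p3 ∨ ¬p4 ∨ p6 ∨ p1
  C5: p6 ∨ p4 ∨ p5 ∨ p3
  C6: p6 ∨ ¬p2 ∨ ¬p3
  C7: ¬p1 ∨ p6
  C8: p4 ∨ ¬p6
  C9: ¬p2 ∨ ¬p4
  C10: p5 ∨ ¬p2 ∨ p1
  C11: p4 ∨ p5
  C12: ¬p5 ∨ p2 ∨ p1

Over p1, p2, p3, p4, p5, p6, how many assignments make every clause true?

There are 2^6 = 64 truth assignments over (p1, p2, p3, p4, p5, p6).
Split on p5. With p5 = True, the clauses containing p5 are satisfied and ¬p5 drops from the rest; 1 of the 2^5 = 32 assignments to the other variables satisfy what remains.
With p5 = False, by the same count on the reduced clause set, 1 assignment works.
(One model: p1=F, p2=F, p3=F, p4=T, p5=F, p6=T.)
Total: 1 + 1 = 2.

2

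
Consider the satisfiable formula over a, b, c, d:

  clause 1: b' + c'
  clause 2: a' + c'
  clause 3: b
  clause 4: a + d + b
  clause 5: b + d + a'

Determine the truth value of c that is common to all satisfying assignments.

Suppose c = 1.
From the singleton clause (b'), b = 0.
But (b) is also a unit clause — contradiction.
So every satisfying assignment has c = False.

False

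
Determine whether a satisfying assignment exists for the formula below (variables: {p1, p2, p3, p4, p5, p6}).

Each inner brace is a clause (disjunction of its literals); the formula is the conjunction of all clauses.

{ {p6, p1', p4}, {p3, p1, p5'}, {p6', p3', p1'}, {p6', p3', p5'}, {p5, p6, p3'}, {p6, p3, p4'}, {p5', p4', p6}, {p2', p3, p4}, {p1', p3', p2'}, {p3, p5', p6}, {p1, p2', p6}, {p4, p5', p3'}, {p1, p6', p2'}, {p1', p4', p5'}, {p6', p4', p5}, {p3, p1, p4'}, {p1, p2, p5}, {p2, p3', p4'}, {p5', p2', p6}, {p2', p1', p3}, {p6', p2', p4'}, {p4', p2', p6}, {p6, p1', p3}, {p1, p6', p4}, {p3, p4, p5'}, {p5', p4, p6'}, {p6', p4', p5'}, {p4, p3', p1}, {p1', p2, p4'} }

Branch on p6: set p6 = 1.
Branch on p3: set p3 = 0.
Branch on p1: set p1 = 1.
Unit clause (p2') forces p2 = 0.
Unit clause (p4') forces p4 = 0.
Unit clause (p5') forces p5 = 0.
Every clause now holds.
A satisfying assignment: p1: 1; p2: 0; p3: 0; p4: 0; p5: 0; p6: 1.

Satisfiable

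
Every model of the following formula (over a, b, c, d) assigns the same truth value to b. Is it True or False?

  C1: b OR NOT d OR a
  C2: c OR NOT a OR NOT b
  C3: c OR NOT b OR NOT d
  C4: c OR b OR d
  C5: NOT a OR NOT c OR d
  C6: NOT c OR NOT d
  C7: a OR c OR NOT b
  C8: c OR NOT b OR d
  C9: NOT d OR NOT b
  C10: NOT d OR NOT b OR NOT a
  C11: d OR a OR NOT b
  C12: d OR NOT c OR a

Suppose b = true.
(NOT d) alone gives d = false.
(c) alone gives c = true.
(NOT a) alone gives a = false.
Now (a) is unsatisfied and unit — conflict.
So every satisfying assignment has b = False.

False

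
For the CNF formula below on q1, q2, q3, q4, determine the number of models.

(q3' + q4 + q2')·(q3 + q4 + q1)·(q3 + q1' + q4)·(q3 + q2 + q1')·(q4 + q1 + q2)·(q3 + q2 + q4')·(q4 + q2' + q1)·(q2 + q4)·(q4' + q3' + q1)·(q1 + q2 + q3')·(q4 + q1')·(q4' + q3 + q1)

3

There are 2^4 = 16 truth assignments over (q1, q2, q3, q4).
Check each against the 12 clauses (columns in the order q1, q2, q3, q4):
  F F F F  ✗ fails (q3 + q4 + q1)
  F F F T  ✗ fails (q3 + q2 + q4')
  F F T F  ✗ fails (q4 + q1 + q2)
  F F T T  ✗ fails (q4' + q3' + q1)
  F T F F  ✗ fails (q3 + q4 + q1)
  F T F T  ✗ fails (q4' + q3 + q1)
  F T T F  ✗ fails (q3' + q4 + q2')
  F T T T  ✗ fails (q4' + q3' + q1)
  T F F F  ✗ fails (q3 + q1' + q4)
  T F F T  ✗ fails (q3 + q2 + q1')
  T F T F  ✗ fails (q2 + q4)
  T F T T  ✓ satisfies all
  T T F F  ✗ fails (q3 + q1' + q4)
  T T F T  ✓ satisfies all
  T T T F  ✗ fails (q3' + q4 + q2')
  T T T T  ✓ satisfies all
3 of the 16 rows are models.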